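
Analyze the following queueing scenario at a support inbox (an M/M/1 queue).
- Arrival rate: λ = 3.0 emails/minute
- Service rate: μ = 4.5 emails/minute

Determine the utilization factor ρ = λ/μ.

Server utilization: ρ = λ/μ
ρ = 3.0/4.5 = 0.6667
The server is busy 66.67% of the time.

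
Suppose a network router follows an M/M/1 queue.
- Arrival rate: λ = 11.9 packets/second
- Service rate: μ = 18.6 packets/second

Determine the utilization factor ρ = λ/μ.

Server utilization: ρ = λ/μ
ρ = 11.9/18.6 = 0.6398
The server is busy 63.98% of the time.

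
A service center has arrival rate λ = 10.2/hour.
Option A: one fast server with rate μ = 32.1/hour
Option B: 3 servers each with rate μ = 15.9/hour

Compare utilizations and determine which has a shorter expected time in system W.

Option A: single server μ = 32.1 (M/M/1)
  ρ_A = 10.2/32.1 = 0.3178
  W_A = 1/(μ-λ) = 1/(32.1-10.2) = 1/21.90 = 0.04566

Option B: 3 servers μ = 15.9 (M/M/3)
  ρ_B = λ/(cμ) = 10.2/(3×15.9) = 0.2138
  Offered load a = λ/μ = cρ = 10.2/15.9 = 0.6415
  P₀ = [ Σₙ₌₀^2 aⁿ/n! + a^3/(3!(1-ρ)) ]⁻¹
  Σ = a^0/0! + a^1/1! + a^2/2! = 1.0000 + 0.6415 + 0.2058 = 1.8473
  a^3/(3!(1-ρ)) = 0.2640/(6 × 0.7862) = 0.05597
  P₀ = 1/(1.8473 + 0.05597) = 0.5254
  Lq = P₀·a^3·ρ / (3!(1-ρ)²) = 0.52542 × 0.26400 × 0.21384 / (6 × 0.61805) = 0.007999
  Wq_B = Lq/λ = 0.0079987/10.2 = 0.00078419
  W_B = Wq_B + 1/μ = 0.00078419 + 0.062893 = 0.06368

Since W_A = 0.04566 < W_B = 0.06368, Option A (single fast server) has the shorter time in system.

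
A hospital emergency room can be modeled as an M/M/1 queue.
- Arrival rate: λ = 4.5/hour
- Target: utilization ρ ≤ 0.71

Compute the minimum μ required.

ρ = λ/μ, so μ = λ/ρ
μ ≥ 4.5/0.71 = 6.3380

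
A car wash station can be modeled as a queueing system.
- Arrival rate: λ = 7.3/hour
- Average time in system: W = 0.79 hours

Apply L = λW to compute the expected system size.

Little's Law: L = λW
L = 7.3 × 0.79 = 5.7670 cars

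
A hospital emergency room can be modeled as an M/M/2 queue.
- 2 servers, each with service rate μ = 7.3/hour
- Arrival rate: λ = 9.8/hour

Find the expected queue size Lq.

Traffic intensity: ρ = λ/(cμ) = 9.8/(2×7.3) = 0.6712
Since ρ = 0.6712 < 1, system is stable.
Offered load a = λ/μ = cρ = 9.8/7.3 = 1.3425
P₀ = [ Σₙ₌₀^1 aⁿ/n! + a^2/(2!(1-ρ)) ]⁻¹
Σ = a^0/0! + a^1/1! = 1.0000 + 1.3425 = 2.3425
a^2/(2!(1-ρ)) = 1.80221/(2 × 0.328767) = 2.7409
P₀ = 1/(2.3425 + 2.7409) = 0.1967
Lq = P₀·a^2·ρ / (2!(1-ρ)²) = 0.19672 × 1.8022 × 0.67123 / (2 × 0.10809) = 1.1008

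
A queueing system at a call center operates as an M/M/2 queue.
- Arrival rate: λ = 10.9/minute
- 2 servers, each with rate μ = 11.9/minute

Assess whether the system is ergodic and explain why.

Stability requires ρ = λ/(cμ) < 1
ρ = 10.9/(2 × 11.9) = 10.9/23.80 = 0.4580
Since 0.4580 < 1, the system is STABLE.
The servers are busy 45.80% of the time.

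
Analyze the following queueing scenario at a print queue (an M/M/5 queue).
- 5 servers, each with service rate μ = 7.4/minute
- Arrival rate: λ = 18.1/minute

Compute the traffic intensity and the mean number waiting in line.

Traffic intensity: ρ = λ/(cμ) = 18.1/(5×7.4) = 0.4892
Since ρ = 0.4892 < 1, system is stable.
Offered load a = λ/μ = cρ = 18.1/7.4 = 2.4459
P₀ = [ Σₙ₌₀^4 aⁿ/n! + a^5/(5!(1-ρ)) ]⁻¹
Σ = a^0/0! + a^1/1! + a^2/2! + a^3/3! + a^4/4! = 1.00000 + 2.44595 + 2.99133 + 2.43887 + 1.49134 = 10.3675
a^5/(5!(1-ρ)) = 87.5456/(120 × 0.5108) = 1.4282
P₀ = 1/(10.3675 + 1.4282) = 0.08478
Lq = P₀·a^5·ρ / (5!(1-ρ)²) = 0.08478 × 87.5456 × 0.4892 / (120 × 0.2609) = 0.1160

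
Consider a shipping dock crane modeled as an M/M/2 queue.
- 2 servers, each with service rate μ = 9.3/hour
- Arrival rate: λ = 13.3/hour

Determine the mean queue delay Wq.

Traffic intensity: ρ = λ/(cμ) = 13.3/(2×9.3) = 0.7151
Since ρ = 0.7151 < 1, system is stable.
Offered load a = λ/μ = cρ = 13.3/9.3 = 1.4301
P₀ = [ Σₙ₌₀^1 aⁿ/n! + a^2/(2!(1-ρ)) ]⁻¹
Σ = a^0/0! + a^1/1! = 1.0000 + 1.4301 = 2.4301
a^2/(2!(1-ρ)) = 2.04521/(2 × 0.284946) = 3.5888
P₀ = 1/(2.4301 + 3.5888) = 0.1661
Lq = P₀·a^2·ρ / (2!(1-ρ)²) = 0.166144 × 2.04521 × 0.715054 / (2 × 0.0811944) = 1.4963
Wq = Lq/λ = 1.4963/13.3 = 0.1125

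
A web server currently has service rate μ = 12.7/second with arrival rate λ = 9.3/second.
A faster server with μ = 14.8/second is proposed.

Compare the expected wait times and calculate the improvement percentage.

System 1: ρ₁ = 9.3/12.7 = 0.7323, W₁ = 1/(12.7-9.3) = 0.2941
System 2: ρ₂ = 9.3/14.8 = 0.6284, W₂ = 1/(14.8-9.3) = 0.1818
Improvement: (W₁-W₂)/W₁ = (0.2941-0.1818)/0.2941 = 38.18%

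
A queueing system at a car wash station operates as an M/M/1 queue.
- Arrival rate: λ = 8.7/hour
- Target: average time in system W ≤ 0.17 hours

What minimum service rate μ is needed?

For M/M/1: W = 1/(μ-λ)
Need W ≤ 0.17, so 1/(μ-λ) ≤ 0.17
μ - λ ≥ 1/0.17 = 5.8824
μ ≥ 8.7 + 5.8824 = 14.5824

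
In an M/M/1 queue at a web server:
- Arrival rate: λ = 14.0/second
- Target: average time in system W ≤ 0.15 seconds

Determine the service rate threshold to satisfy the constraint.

For M/M/1: W = 1/(μ-λ)
Need W ≤ 0.15, so 1/(μ-λ) ≤ 0.15
μ - λ ≥ 1/0.15 = 6.6667
μ ≥ 14.0 + 6.6667 = 20.6667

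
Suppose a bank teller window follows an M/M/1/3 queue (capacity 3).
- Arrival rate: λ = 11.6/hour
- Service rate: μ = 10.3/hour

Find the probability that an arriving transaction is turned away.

ρ = λ/μ = 11.6/10.3 = 1.1262
P₀ = (1-ρ)/(1-ρ^(K+1)) = (1-1.1262)/(1-1.1262^4) = -0.1262/-0.6087 = 0.2073
P_K = P₀×ρ^K = 0.20734 × 1.1262^3 = 0.20734 × 1.4284 = 0.2962
Blocking probability = 29.62%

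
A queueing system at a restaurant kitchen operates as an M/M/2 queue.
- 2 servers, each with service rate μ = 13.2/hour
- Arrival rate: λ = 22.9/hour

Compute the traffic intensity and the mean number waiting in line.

Traffic intensity: ρ = λ/(cμ) = 22.9/(2×13.2) = 0.8674
Since ρ = 0.8674 < 1, system is stable.
Offered load a = λ/μ = cρ = 22.9/13.2 = 1.7348
P₀ = [ Σₙ₌₀^1 aⁿ/n! + a^2/(2!(1-ρ)) ]⁻¹
Σ = a^0/0! + a^1/1! = 1.0000 + 1.7348 = 2.7348
a^2/(2!(1-ρ)) = 3.009699/(2 × 0.1325758) = 11.3509
P₀ = 1/(2.7348 + 11.3509) = 0.07099
Lq = P₀·a^2·ρ / (2!(1-ρ)²) = 0.0709939 × 3.00970 × 0.867424 / (2 × 0.0175763) = 5.2725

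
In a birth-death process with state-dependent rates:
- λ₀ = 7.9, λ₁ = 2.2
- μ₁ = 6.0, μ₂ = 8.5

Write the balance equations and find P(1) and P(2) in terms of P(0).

Balance equations:
State 0: λ₀P₀ = μ₁P₁ → P₁ = (λ₀/μ₁)P₀ = (7.9/6.0)P₀ = 1.3167P₀
State 1: P₂ = (λ₀λ₁)/(μ₁μ₂)P₀ = (7.9×2.2)/(6.0×8.5)P₀ = 0.3408P₀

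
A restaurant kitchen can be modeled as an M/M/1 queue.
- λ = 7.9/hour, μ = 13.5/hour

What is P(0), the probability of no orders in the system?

ρ = λ/μ = 7.9/13.5 = 0.5852
P(0) = 1 - ρ = 1 - 0.5852 = 0.4148
The server is idle 41.48% of the time.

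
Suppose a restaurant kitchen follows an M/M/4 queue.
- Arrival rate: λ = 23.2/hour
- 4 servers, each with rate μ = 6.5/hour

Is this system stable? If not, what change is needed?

Stability requires ρ = λ/(cμ) < 1
ρ = 23.2/(4 × 6.5) = 23.2/26.00 = 0.8923
Since 0.8923 < 1, the system is STABLE.
The servers are busy 89.23% of the time.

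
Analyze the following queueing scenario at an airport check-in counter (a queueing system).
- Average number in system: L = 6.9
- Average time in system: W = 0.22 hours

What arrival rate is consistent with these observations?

Little's Law: L = λW, so λ = L/W
λ = 6.9/0.22 = 31.3636 passengers/hour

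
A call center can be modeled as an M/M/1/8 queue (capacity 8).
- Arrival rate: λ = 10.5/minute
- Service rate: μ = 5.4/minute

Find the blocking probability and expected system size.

ρ = λ/μ = 10.5/5.4 = 1.94444
P₀ = (1-ρ)/(1-ρ^(K+1)) = (1-1.94444)/(1-1.94444^9) = -0.9444/-396.3296 = 0.002383
P_K = P₀×ρ^K = 0.002383 × 1.94444^8 = 0.002383 × 204.3414 = 0.4869
Blocking probability P_8 = 0.4869 (48.69%)
L = ρ[1 - (K+1)ρ^K + Kρ^(K+1)] / [(1-ρ)(1-ρ^(K+1))]
L = 1.94444 × (1 - 9×204.3414 + 8×397.3296) / ((1 - 1.94444) × (1 - 397.3296)) = 6.9639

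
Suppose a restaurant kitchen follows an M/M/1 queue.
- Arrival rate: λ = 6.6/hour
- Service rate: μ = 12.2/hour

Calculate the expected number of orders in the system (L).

ρ = λ/μ = 6.6/12.2 = 0.5410
For M/M/1: L = λ/(μ-λ)
L = 6.6/(12.2-6.6) = 6.6/5.60
L = 1.1786 orders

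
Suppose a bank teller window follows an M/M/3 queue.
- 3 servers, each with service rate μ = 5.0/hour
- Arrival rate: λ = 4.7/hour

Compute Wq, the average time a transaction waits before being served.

Traffic intensity: ρ = λ/(cμ) = 4.7/(3×5.0) = 0.3133
Since ρ = 0.3133 < 1, system is stable.
Offered load a = λ/μ = cρ = 4.7/5.0 = 0.9400
P₀ = [ Σₙ₌₀^2 aⁿ/n! + a^3/(3!(1-ρ)) ]⁻¹
Σ = a^0/0! + a^1/1! + a^2/2! = 1.0000 + 0.9400 + 0.4418 = 2.3818
a^3/(3!(1-ρ)) = 0.8306/(6 × 0.6867) = 0.2016
P₀ = 1/(2.3818 + 0.2016) = 0.3871
Lq = P₀·a^3·ρ / (3!(1-ρ)²) = 0.3871 × 0.8306 × 0.3133 / (6 × 0.4715) = 0.03561
Wq = Lq/λ = 0.035609/4.7 = 0.007576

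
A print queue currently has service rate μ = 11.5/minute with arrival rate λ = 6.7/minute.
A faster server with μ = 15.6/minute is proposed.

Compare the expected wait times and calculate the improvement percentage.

System 1: ρ₁ = 6.7/11.5 = 0.5826, W₁ = 1/(11.5-6.7) = 0.20833
System 2: ρ₂ = 6.7/15.6 = 0.4295, W₂ = 1/(15.6-6.7) = 0.11236
Improvement: (W₁-W₂)/W₁ = (0.20833-0.11236)/0.20833 = 46.07%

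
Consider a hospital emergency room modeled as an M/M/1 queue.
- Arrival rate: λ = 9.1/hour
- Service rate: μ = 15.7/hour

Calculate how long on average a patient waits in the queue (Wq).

First, compute utilization: ρ = λ/μ = 9.1/15.7 = 0.5796
For M/M/1: Wq = λ/(μ(μ-λ))
Wq = 9.1/(15.7 × (15.7-9.1))
Wq = 9.1/(15.7 × 6.60)
Wq = 0.08782 hours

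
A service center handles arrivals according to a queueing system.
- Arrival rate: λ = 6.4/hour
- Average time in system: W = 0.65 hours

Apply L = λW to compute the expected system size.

Little's Law: L = λW
L = 6.4 × 0.65 = 4.1600 customers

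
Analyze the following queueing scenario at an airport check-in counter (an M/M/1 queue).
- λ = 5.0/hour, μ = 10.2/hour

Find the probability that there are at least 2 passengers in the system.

ρ = λ/μ = 5.0/10.2 = 0.4902
P(N ≥ n) = ρⁿ
P(N ≥ 2) = 0.4902^2
P(N ≥ 2) = 0.2403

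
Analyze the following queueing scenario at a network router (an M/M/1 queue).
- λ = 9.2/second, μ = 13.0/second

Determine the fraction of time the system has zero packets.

ρ = λ/μ = 9.2/13.0 = 0.7077
P(0) = 1 - ρ = 1 - 0.7077 = 0.2923
The server is idle 29.23% of the time.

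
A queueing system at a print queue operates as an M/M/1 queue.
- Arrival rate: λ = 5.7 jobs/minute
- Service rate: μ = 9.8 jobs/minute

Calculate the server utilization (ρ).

Server utilization: ρ = λ/μ
ρ = 5.7/9.8 = 0.5816
The server is busy 58.16% of the time.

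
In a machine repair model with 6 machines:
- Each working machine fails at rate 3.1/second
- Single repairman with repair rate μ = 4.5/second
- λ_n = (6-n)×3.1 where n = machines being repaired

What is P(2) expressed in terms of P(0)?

P(2)/P(0) = ∏_{i=0}^{2-1} λ_i/μ_{i+1}
= (6-0)×3.1/4.5 × (6-1)×3.1/4.5
= 14.2370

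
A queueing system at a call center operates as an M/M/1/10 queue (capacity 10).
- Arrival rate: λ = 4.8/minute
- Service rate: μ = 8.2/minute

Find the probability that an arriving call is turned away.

ρ = λ/μ = 4.8/8.2 = 0.58537
P₀ = (1-ρ)/(1-ρ^(K+1)) = (1-0.58537)/(1-0.58537^11) = 0.4146/0.9972 = 0.4158
P_K = P₀×ρ^K = 0.4158 × 0.58537^10 = 0.4158 × 0.004724 = 0.001964
Blocking probability = 0.20%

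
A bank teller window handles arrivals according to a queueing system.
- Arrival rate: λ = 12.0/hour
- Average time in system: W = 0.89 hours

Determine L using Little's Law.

Little's Law: L = λW
L = 12.0 × 0.89 = 10.6800 transactions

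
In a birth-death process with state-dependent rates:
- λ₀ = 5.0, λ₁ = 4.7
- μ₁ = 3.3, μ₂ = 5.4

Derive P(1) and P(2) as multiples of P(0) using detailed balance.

Balance equations:
State 0: λ₀P₀ = μ₁P₁ → P₁ = (λ₀/μ₁)P₀ = (5.0/3.3)P₀ = 1.5152P₀
State 1: P₂ = (λ₀λ₁)/(μ₁μ₂)P₀ = (5.0×4.7)/(3.3×5.4)P₀ = 1.3187P₀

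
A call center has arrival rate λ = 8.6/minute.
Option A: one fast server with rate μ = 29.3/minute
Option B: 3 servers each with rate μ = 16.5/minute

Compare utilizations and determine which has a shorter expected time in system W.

Option A: single server μ = 29.3 (M/M/1)
  ρ_A = 8.6/29.3 = 0.2935
  W_A = 1/(μ-λ) = 1/(29.3-8.6) = 1/20.70 = 0.04831

Option B: 3 servers μ = 16.5 (M/M/3)
  ρ_B = λ/(cμ) = 8.6/(3×16.5) = 0.1737
  Offered load a = λ/μ = cρ = 8.6/16.5 = 0.5212
  P₀ = [ Σₙ₌₀^2 aⁿ/n! + a^3/(3!(1-ρ)) ]⁻¹
  Σ = a^0/0! + a^1/1! + a^2/2! = 1.0000 + 0.5212 + 0.1358 = 1.6570
  a^3/(3!(1-ρ)) = 0.1416/(6 × 0.8263) = 0.02856
  P₀ = 1/(1.6570 + 0.02856) = 0.5933
  Lq = P₀·a^3·ρ / (3!(1-ρ)²) = 0.5933 × 0.1416 × 0.1737 / (6 × 0.6827) = 0.003563
  Wq_B = Lq/λ = 0.003563/8.6 = 0.0004143
  W_B = Wq_B + 1/μ = 0.0004143 + 0.06061 = 0.06102

Since W_A = 0.04831 < W_B = 0.06102, Option A (single fast server) has the shorter time in system.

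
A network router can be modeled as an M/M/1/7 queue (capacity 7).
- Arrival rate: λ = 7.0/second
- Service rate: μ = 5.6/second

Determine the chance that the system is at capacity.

ρ = λ/μ = 7.0/5.6 = 1.2500
P₀ = (1-ρ)/(1-ρ^(K+1)) = (1-1.2500)/(1-1.2500^8) = -0.2500/-4.9605 = 0.05040
P_K = P₀×ρ^K = 0.05040 × 1.2500^7 = 0.05040 × 4.7684 = 0.2403
Blocking probability = 24.03%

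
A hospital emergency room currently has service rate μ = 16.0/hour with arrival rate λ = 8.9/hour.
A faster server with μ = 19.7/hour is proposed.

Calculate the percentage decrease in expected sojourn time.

System 1: ρ₁ = 8.9/16.0 = 0.5563, W₁ = 1/(16.0-8.9) = 0.14085
System 2: ρ₂ = 8.9/19.7 = 0.4518, W₂ = 1/(19.7-8.9) = 0.092593
Improvement: (W₁-W₂)/W₁ = (0.14085-0.092593)/0.14085 = 34.26%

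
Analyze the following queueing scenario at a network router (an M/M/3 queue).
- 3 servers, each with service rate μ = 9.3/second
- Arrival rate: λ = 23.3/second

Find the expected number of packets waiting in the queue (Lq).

Traffic intensity: ρ = λ/(cμ) = 23.3/(3×9.3) = 0.8351
Since ρ = 0.8351 < 1, system is stable.
Offered load a = λ/μ = cρ = 23.3/9.3 = 2.5054
P₀ = [ Σₙ₌₀^2 aⁿ/n! + a^3/(3!(1-ρ)) ]⁻¹
Σ = a^0/0! + a^1/1! + a^2/2! = 1.00000 + 2.50538 + 3.13846 = 6.6438
a^3/(3!(1-ρ)) = 15.72602/(6 × 0.1648746) = 15.8970
P₀ = 1/(6.6438 + 15.8970) = 0.04436
Lq = P₀·a^3·ρ / (3!(1-ρ)²) = 0.04436 × 15.7260 × 0.8351 / (6 × 0.02718) = 3.5723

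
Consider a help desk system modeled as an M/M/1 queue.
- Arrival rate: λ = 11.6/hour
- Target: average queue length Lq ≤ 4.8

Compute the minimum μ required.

For M/M/1: Lq = λ²/(μ(μ-λ))
Need Lq ≤ 4.8, i.e. μ(μ-λ) ≥ λ²/4.8
μ² - 11.6μ - 134.56/4.8 ≥ 0  →  μ² - 11.6μ - 28.03333 ≥ 0
Quadratic formula (positive root): μ = [λ + √(λ² + 4×28.03333)]/2
Discriminant: 134.56 + 4×28.03333 = 246.6933, √246.6933 = 15.7065
μ ≥ (11.6 + 15.7065)/2 = 13.6532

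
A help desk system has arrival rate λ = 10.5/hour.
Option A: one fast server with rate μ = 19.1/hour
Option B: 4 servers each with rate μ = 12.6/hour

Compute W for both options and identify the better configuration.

Option A: single server μ = 19.1 (M/M/1)
  ρ_A = 10.5/19.1 = 0.5497
  W_A = 1/(μ-λ) = 1/(19.1-10.5) = 1/8.60 = 0.1163

Option B: 4 servers μ = 12.6 (M/M/4)
  ρ_B = λ/(cμ) = 10.5/(4×12.6) = 0.2083
  Offered load a = λ/μ = cρ = 10.5/12.6 = 0.8333
  P₀ = [ Σₙ₌₀^3 aⁿ/n! + a^4/(4!(1-ρ)) ]⁻¹
  Σ = a^0/0! + a^1/1! + a^2/2! + a^3/3! = 1.0000 + 0.8333 + 0.3472 + 0.09645 = 2.2770
  a^4/(4!(1-ρ)) = 0.4823/(24 × 0.7917) = 0.02538
  P₀ = 1/(2.2770 + 0.02538) = 0.4343
  Lq = P₀·a^4·ρ / (4!(1-ρ)²) = 0.4343 × 0.4823 × 0.2083 / (24 × 0.6267) = 0.002901
  Wq_B = Lq/λ = 0.002901/10.5 = 0.00027629
  W_B = Wq_B + 1/μ = 0.00027629 + 0.079365 = 0.07964

Since W_B = 0.07964 < W_A = 0.1163, Option B (multiple servers) has the shorter time in system.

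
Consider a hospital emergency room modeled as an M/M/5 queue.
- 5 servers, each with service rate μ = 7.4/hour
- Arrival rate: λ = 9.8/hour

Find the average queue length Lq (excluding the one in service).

Traffic intensity: ρ = λ/(cμ) = 9.8/(5×7.4) = 0.2649
Since ρ = 0.2649 < 1, system is stable.
Offered load a = λ/μ = cρ = 9.8/7.4 = 1.3243
P₀ = [ Σₙ₌₀^4 aⁿ/n! + a^5/(5!(1-ρ)) ]⁻¹
Σ = a^0/0! + a^1/1! + a^2/2! + a^3/3! + a^4/4! = 1.0000 + 1.3243 + 0.8769 + 0.3871 + 0.1282 = 3.7165
a^5/(5!(1-ρ)) = 4.0735/(120 × 0.7351) = 0.04618
P₀ = 1/(3.7165 + 0.04618) = 0.2658
Lq = P₀·a^5·ρ / (5!(1-ρ)²) = 0.26577 × 4.0735 × 0.26486 / (120 × 0.54042) = 0.004422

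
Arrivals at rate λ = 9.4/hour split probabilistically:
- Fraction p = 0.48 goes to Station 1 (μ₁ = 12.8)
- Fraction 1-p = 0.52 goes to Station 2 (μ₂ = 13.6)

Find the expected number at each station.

Effective rates: λ₁ = 9.4×0.48 = 4.512, λ₂ = 9.4×0.52 = 4.888
Station 1: ρ₁ = 4.512/12.8 = 0.3525, L₁ = ρ₁/(1-ρ₁) = 0.3525/(1-0.3525) = 0.5444
Station 2: ρ₂ = 4.888/13.6 = 0.35941, L₂ = ρ₂/(1-ρ₂) = 0.35941/(1-0.35941) = 0.5611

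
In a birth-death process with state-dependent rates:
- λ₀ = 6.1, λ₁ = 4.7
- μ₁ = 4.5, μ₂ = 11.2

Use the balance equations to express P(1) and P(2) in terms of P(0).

Balance equations:
State 0: λ₀P₀ = μ₁P₁ → P₁ = (λ₀/μ₁)P₀ = (6.1/4.5)P₀ = 1.3556P₀
State 1: P₂ = (λ₀λ₁)/(μ₁μ₂)P₀ = (6.1×4.7)/(4.5×11.2)P₀ = 0.5688P₀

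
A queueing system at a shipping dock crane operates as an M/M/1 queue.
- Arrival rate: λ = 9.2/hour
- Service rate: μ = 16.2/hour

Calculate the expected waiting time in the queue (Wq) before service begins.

First, compute utilization: ρ = λ/μ = 9.2/16.2 = 0.5679
For M/M/1: Wq = λ/(μ(μ-λ))
Wq = 9.2/(16.2 × (16.2-9.2))
Wq = 9.2/(16.2 × 7.00)
Wq = 0.08113 hours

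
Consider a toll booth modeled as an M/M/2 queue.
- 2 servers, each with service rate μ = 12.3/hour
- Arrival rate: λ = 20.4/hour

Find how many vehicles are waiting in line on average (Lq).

Traffic intensity: ρ = λ/(cμ) = 20.4/(2×12.3) = 0.8293
Since ρ = 0.8293 < 1, system is stable.
Offered load a = λ/μ = cρ = 20.4/12.3 = 1.6585
P₀ = [ Σₙ₌₀^1 aⁿ/n! + a^2/(2!(1-ρ)) ]⁻¹
Σ = a^0/0! + a^1/1! = 1.0000 + 1.6585 = 2.6585
a^2/(2!(1-ρ)) = 2.7507/(2 × 0.17073) = 8.0557
P₀ = 1/(2.6585 + 8.0557) = 0.09333
Lq = P₀·a^2·ρ / (2!(1-ρ)²) = 0.093333 × 2.7507 × 0.82927 / (2 × 0.029149) = 3.6519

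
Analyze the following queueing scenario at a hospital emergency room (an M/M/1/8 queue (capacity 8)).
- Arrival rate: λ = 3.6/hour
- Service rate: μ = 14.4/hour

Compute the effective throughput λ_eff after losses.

ρ = λ/μ = 3.6/14.4 = 0.2500
P₀ = (1-ρ)/(1-ρ^(K+1)) = (1-0.2500)/(1-0.2500^9) = 0.7500/1.0000 = 0.7500
P_K = P₀×ρ^K = 0.7500 × 0.2500^8 = 0.7500 × 0.00001526 = 0.00001144
λ_eff = λ(1-P_K) = 3.6 × (1 - 0.00001144) = 3.6 × 1.0000 = 3.6000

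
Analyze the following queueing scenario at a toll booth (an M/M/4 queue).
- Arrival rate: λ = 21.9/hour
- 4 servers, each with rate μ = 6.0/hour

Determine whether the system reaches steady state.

Stability requires ρ = λ/(cμ) < 1
ρ = 21.9/(4 × 6.0) = 21.9/24.00 = 0.9125
Since 0.9125 < 1, the system is STABLE.
The servers are busy 91.25% of the time.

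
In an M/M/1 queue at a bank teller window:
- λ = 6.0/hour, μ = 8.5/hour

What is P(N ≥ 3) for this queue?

ρ = λ/μ = 6.0/8.5 = 0.7059
P(N ≥ n) = ρⁿ
P(N ≥ 3) = 0.7059^3
P(N ≥ 3) = 0.3517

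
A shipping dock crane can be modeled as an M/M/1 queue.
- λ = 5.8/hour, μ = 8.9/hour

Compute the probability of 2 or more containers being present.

ρ = λ/μ = 5.8/8.9 = 0.6517
P(N ≥ n) = ρⁿ
P(N ≥ 2) = 0.6517^2
P(N ≥ 2) = 0.4247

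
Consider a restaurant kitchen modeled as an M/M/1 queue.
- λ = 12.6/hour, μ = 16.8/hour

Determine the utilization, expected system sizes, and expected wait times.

Step 1: ρ = λ/μ = 12.6/16.8 = 0.7500
Step 2: L = λ/(μ-λ) = 12.6/4.20 = 3.0000
Step 3: Lq = λ²/(μ(μ-λ)) = 158.76/(16.8×4.20) = 2.2500
Step 4: W = 1/(μ-λ) = 1/4.20 = 0.238095
Step 5: Wq = λ/(μ(μ-λ)) = 12.6/(16.8×4.20) = 0.1786
Step 6: P(0) = 1-ρ = 0.2500
Verify: L = λW = 12.6×0.238095 = 3.0000 ✔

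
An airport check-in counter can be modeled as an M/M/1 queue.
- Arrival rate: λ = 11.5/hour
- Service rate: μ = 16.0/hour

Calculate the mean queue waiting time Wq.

First, compute utilization: ρ = λ/μ = 11.5/16.0 = 0.7188
For M/M/1: Wq = λ/(μ(μ-λ))
Wq = 11.5/(16.0 × (16.0-11.5))
Wq = 11.5/(16.0 × 4.50)
Wq = 0.1597 hours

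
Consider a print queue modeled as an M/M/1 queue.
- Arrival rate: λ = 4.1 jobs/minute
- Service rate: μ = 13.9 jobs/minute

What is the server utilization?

Server utilization: ρ = λ/μ
ρ = 4.1/13.9 = 0.2950
The server is busy 29.50% of the time.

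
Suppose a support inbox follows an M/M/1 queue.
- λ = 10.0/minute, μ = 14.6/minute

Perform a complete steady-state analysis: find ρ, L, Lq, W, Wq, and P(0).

Step 1: ρ = λ/μ = 10.0/14.6 = 0.6849
Step 2: L = λ/(μ-λ) = 10.0/4.60 = 2.1739
Step 3: Lq = λ²/(μ(μ-λ)) = 100.00/(14.6×4.60) = 1.4890
Step 4: W = 1/(μ-λ) = 1/4.60 = 0.21739
Step 5: Wq = λ/(μ(μ-λ)) = 10.0/(14.6×4.60) = 0.1489
Step 6: P(0) = 1-ρ = 0.3151
Verify: L = λW = 10.0×0.21739 = 2.1739 ✔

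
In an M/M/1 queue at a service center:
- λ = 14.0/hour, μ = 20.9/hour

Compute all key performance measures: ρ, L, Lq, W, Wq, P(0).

Step 1: ρ = λ/μ = 14.0/20.9 = 0.6699
Step 2: L = λ/(μ-λ) = 14.0/6.90 = 2.0290
Step 3: Lq = λ²/(μ(μ-λ)) = 196.00/(20.9×6.90) = 1.3591
Step 4: W = 1/(μ-λ) = 1/6.90 = 0.14493
Step 5: Wq = λ/(μ(μ-λ)) = 14.0/(20.9×6.90) = 0.09708
Step 6: P(0) = 1-ρ = 0.3301
Verify: L = λW = 14.0×0.14493 = 2.0290 ✔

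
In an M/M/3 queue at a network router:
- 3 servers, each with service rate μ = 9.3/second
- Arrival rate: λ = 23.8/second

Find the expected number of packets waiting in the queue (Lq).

Traffic intensity: ρ = λ/(cμ) = 23.8/(3×9.3) = 0.8530
Since ρ = 0.8530 < 1, system is stable.
Offered load a = λ/μ = cρ = 23.8/9.3 = 2.5591
P₀ = [ Σₙ₌₀^2 aⁿ/n! + a^3/(3!(1-ρ)) ]⁻¹
Σ = a^0/0! + a^1/1! + a^2/2! = 1.0000 + 2.5591 + 3.2746 = 6.8337
a^3/(3!(1-ρ)) = 16.76031/(6 × 0.1469534) = 19.0086
P₀ = 1/(6.8337 + 19.0086) = 0.03870
Lq = P₀·a^3·ρ / (3!(1-ρ)²) = 0.0386961 × 16.7603 × 0.853047 / (6 × 0.0215953) = 4.2698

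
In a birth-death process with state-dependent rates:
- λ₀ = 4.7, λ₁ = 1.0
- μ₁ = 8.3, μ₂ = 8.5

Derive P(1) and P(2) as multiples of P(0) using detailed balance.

Balance equations:
State 0: λ₀P₀ = μ₁P₁ → P₁ = (λ₀/μ₁)P₀ = (4.7/8.3)P₀ = 0.5663P₀
State 1: P₂ = (λ₀λ₁)/(μ₁μ₂)P₀ = (4.7×1.0)/(8.3×8.5)P₀ = 0.06662P₀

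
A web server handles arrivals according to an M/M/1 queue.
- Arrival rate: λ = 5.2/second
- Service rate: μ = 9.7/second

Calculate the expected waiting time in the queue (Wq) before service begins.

First, compute utilization: ρ = λ/μ = 5.2/9.7 = 0.5361
For M/M/1: Wq = λ/(μ(μ-λ))
Wq = 5.2/(9.7 × (9.7-5.2))
Wq = 5.2/(9.7 × 4.50)
Wq = 0.1191 seconds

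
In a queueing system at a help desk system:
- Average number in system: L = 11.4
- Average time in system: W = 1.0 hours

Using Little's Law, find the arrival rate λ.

Little's Law: L = λW, so λ = L/W
λ = 11.4/1.0 = 11.4000 tickets/hour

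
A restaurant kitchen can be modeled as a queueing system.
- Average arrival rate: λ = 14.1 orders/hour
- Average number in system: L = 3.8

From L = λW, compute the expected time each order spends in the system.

Little's Law: L = λW, so W = L/λ
W = 3.8/14.1 = 0.2695 hours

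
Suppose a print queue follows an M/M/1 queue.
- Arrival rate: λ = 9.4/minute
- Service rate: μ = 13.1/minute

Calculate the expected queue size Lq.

ρ = λ/μ = 9.4/13.1 = 0.7176
For M/M/1: Lq = λ²/(μ(μ-λ))
Lq = 88.36/(13.1 × 3.70)
Lq = 1.8230 jobs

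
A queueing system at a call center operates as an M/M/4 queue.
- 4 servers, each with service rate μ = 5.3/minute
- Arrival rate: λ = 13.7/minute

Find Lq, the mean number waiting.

Traffic intensity: ρ = λ/(cμ) = 13.7/(4×5.3) = 0.6462
Since ρ = 0.6462 < 1, system is stable.
Offered load a = λ/μ = cρ = 13.7/5.3 = 2.5849
P₀ = [ Σₙ₌₀^3 aⁿ/n! + a^4/(4!(1-ρ)) ]⁻¹
Σ = a^0/0! + a^1/1! + a^2/2! + a^3/3! = 1.0000 + 2.5849 + 3.3409 + 2.8786 = 9.8044
a^4/(4!(1-ρ)) = 44.6456/(24 × 0.35377) = 5.2583
P₀ = 1/(9.8044 + 5.2583) = 0.06639
Lq = P₀·a^4·ρ / (4!(1-ρ)²) = 0.066389 × 44.6456 × 0.64623 / (24 × 0.12516) = 0.6377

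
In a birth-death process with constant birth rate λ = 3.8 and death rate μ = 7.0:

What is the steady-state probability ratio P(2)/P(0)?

For constant rates: P(n)/P(0) = (λ/μ)^n
P(2)/P(0) = (3.8/7.0)^2 = 0.5429^2 = 0.2947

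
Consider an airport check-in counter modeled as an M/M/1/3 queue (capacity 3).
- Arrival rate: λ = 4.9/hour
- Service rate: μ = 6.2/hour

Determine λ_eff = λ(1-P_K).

ρ = λ/μ = 4.9/6.2 = 0.79032
P₀ = (1-ρ)/(1-ρ^(K+1)) = (1-0.79032)/(1-0.79032^4) = 0.2097/0.6099 = 0.3438
P_K = P₀×ρ^K = 0.3438 × 0.79032^3 = 0.3438 × 0.4936 = 0.1697
λ_eff = λ(1-P_K) = 4.9 × (1 - 0.16972) = 4.9 × 0.83028 = 4.0684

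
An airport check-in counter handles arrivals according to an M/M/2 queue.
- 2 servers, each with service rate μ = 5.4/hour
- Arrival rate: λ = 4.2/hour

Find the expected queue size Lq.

Traffic intensity: ρ = λ/(cμ) = 4.2/(2×5.4) = 0.3889
Since ρ = 0.3889 < 1, system is stable.
Offered load a = λ/μ = cρ = 4.2/5.4 = 0.7778
P₀ = [ Σₙ₌₀^1 aⁿ/n! + a^2/(2!(1-ρ)) ]⁻¹
Σ = a^0/0! + a^1/1! = 1.0000 + 0.7778 = 1.7778
a^2/(2!(1-ρ)) = 0.6049/(2 × 0.6111) = 0.4949
P₀ = 1/(1.7778 + 0.4949) = 0.4400
Lq = P₀·a^2·ρ / (2!(1-ρ)²) = 0.4400 × 0.6049 × 0.3889 / (2 × 0.3735) = 0.1386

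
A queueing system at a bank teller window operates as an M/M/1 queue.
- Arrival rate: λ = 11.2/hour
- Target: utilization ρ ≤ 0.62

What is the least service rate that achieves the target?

ρ = λ/μ, so μ = λ/ρ
μ ≥ 11.2/0.62 = 18.0645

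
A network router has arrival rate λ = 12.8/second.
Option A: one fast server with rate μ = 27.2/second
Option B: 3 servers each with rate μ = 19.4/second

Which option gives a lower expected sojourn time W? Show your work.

Option A: single server μ = 27.2 (M/M/1)
  ρ_A = 12.8/27.2 = 0.4706
  W_A = 1/(μ-λ) = 1/(27.2-12.8) = 1/14.40 = 0.06944

Option B: 3 servers μ = 19.4 (M/M/3)
  ρ_B = λ/(cμ) = 12.8/(3×19.4) = 0.2199
  Offered load a = λ/μ = cρ = 12.8/19.4 = 0.6598
  P₀ = [ Σₙ₌₀^2 aⁿ/n! + a^3/(3!(1-ρ)) ]⁻¹
  Σ = a^0/0! + a^1/1! + a^2/2! = 1.0000 + 0.6598 + 0.2177 = 1.8775
  a^3/(3!(1-ρ)) = 0.28723/(6 × 0.78007) = 0.06137
  P₀ = 1/(1.8775 + 0.06137) = 0.5158
  Lq = P₀·a^3·ρ / (3!(1-ρ)²) = 0.51578 × 0.28723 × 0.21993 / (6 × 0.60851) = 0.008924
  Wq_B = Lq/λ = 0.0089239/12.8 = 0.00069718
  W_B = Wq_B + 1/μ = 0.00069718 + 0.051546 = 0.05224

Since W_B = 0.05224 < W_A = 0.06944, Option B (multiple servers) has the shorter time in system.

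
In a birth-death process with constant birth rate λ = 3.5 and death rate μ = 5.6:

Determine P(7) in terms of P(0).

For constant rates: P(n)/P(0) = (λ/μ)^n
P(7)/P(0) = (3.5/5.6)^7 = 0.6250^7 = 0.03725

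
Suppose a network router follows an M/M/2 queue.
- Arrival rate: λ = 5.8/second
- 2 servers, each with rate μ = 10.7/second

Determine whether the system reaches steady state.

Stability requires ρ = λ/(cμ) < 1
ρ = 5.8/(2 × 10.7) = 5.8/21.40 = 0.2710
Since 0.2710 < 1, the system is STABLE.
The servers are busy 27.10% of the time.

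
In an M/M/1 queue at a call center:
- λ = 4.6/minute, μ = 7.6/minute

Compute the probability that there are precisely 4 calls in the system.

ρ = λ/μ = 4.6/7.6 = 0.6053
P(n) = (1-ρ)ρⁿ
P(4) = (1-0.6053) × 0.6053^4
P(4) = 0.39470 × 0.13424
P(4) = 0.05298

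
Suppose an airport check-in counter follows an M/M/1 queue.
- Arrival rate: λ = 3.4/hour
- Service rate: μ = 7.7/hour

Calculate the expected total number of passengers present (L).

ρ = λ/μ = 3.4/7.7 = 0.4416
For M/M/1: L = λ/(μ-λ)
L = 3.4/(7.7-3.4) = 3.4/4.30
L = 0.7907 passengers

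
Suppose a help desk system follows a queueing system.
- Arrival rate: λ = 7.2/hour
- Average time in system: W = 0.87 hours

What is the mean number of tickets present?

Little's Law: L = λW
L = 7.2 × 0.87 = 6.2640 tickets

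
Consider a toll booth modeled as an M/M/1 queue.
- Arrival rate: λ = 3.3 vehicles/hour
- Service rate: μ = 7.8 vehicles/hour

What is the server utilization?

Server utilization: ρ = λ/μ
ρ = 3.3/7.8 = 0.4231
The server is busy 42.31% of the time.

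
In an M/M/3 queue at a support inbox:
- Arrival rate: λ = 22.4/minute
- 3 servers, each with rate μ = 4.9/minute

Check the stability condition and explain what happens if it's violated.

Stability requires ρ = λ/(cμ) < 1
ρ = 22.4/(3 × 4.9) = 22.4/14.70 = 1.5238
Since 1.5238 ≥ 1, the system is UNSTABLE.
Need c > λ/μ = 22.4/4.9 = 4.57.
Minimum servers needed: c = 5.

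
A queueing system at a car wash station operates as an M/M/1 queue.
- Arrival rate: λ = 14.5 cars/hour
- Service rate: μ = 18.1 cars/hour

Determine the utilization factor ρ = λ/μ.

Server utilization: ρ = λ/μ
ρ = 14.5/18.1 = 0.8011
The server is busy 80.11% of the time.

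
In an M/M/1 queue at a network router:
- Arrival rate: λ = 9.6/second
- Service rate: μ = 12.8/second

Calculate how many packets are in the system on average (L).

ρ = λ/μ = 9.6/12.8 = 0.7500
For M/M/1: L = λ/(μ-λ)
L = 9.6/(12.8-9.6) = 9.6/3.20
L = 3.0000 packets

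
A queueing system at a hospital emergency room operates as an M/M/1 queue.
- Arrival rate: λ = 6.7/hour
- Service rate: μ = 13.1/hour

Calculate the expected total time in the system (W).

First, compute utilization: ρ = λ/μ = 6.7/13.1 = 0.5115
For M/M/1: W = 1/(μ-λ)
W = 1/(13.1-6.7) = 1/6.40
W = 0.1562 hours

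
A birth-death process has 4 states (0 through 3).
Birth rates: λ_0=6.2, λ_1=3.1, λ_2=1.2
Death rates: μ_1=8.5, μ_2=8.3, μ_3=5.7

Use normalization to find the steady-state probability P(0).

Ratios P(n)/P(0) = (λ₀···λₙ₋₁)/(μ₁···μₙ):
P(1)/P(0) = (6.2)/(8.5) = 0.72941
P(2)/P(0) = (6.2×3.1)/(8.5×8.3) = 0.27243
P(3)/P(0) = (6.2×3.1×1.2)/(8.5×8.3×5.7) = 0.057354

Normalization: ∑ P(n) = 1
P(0) × (1.0000 + 0.72941 + 0.27243 + 0.057354) = 1
P(0) × 2.0592 = 1
P(0) = 1/2.0592 = 0.4856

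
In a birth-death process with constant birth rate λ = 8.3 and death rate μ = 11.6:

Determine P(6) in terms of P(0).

For constant rates: P(n)/P(0) = (λ/μ)^n
P(6)/P(0) = (8.3/11.6)^6 = 0.7155^6 = 0.1342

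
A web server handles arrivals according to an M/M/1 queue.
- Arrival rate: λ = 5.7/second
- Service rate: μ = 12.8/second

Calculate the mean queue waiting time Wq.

First, compute utilization: ρ = λ/μ = 5.7/12.8 = 0.4453
For M/M/1: Wq = λ/(μ(μ-λ))
Wq = 5.7/(12.8 × (12.8-5.7))
Wq = 5.7/(12.8 × 7.10)
Wq = 0.06272 seconds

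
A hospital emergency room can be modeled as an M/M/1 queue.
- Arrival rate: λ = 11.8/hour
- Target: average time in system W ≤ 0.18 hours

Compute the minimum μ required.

For M/M/1: W = 1/(μ-λ)
Need W ≤ 0.18, so 1/(μ-λ) ≤ 0.18
μ - λ ≥ 1/0.18 = 5.5556
μ ≥ 11.8 + 5.5556 = 17.3556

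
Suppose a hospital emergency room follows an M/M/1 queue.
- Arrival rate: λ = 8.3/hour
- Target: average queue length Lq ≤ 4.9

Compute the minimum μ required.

For M/M/1: Lq = λ²/(μ(μ-λ))
Need Lq ≤ 4.9, i.e. μ(μ-λ) ≥ λ²/4.9
μ² - 8.3μ - 68.89/4.9 ≥ 0  →  μ² - 8.3μ - 14.05918 ≥ 0
Quadratic formula (positive root): μ = [λ + √(λ² + 4×14.05918)]/2
Discriminant: 68.89 + 4×14.05918 = 125.1267, √125.1267 = 11.1860
μ ≥ (8.3 + 11.1860)/2 = 9.7430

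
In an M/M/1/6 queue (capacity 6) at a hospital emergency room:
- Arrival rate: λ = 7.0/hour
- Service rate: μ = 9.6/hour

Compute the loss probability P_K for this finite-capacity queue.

ρ = λ/μ = 7.0/9.6 = 0.72917
P₀ = (1-ρ)/(1-ρ^(K+1)) = (1-0.72917)/(1-0.72917^7) = 0.27083/0.89040 = 0.3042
P_K = P₀×ρ^K = 0.3042 × 0.72917^6 = 0.3042 × 0.1503 = 0.04572
Blocking probability = 4.57%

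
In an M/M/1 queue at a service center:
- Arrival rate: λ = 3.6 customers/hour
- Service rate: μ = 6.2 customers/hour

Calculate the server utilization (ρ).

Server utilization: ρ = λ/μ
ρ = 3.6/6.2 = 0.5806
The server is busy 58.06% of the time.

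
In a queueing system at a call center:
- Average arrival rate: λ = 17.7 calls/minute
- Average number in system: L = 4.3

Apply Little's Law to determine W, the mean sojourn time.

Little's Law: L = λW, so W = L/λ
W = 4.3/17.7 = 0.2429 minutes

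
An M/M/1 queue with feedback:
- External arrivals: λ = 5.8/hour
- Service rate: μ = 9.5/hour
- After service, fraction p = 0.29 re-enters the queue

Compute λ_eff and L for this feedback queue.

Effective arrival rate: λ_eff = λ/(1-p) = 5.8/(1-0.29) = 5.8/0.71 = 8.16901
ρ = λ_eff/μ = 8.16901/9.5 = 0.859896
L = ρ/(1-ρ) = 0.859896/(1-0.859896) = 6.1376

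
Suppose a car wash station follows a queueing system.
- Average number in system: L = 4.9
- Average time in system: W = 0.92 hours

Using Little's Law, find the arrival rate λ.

Little's Law: L = λW, so λ = L/W
λ = 4.9/0.92 = 5.3261 cars/hour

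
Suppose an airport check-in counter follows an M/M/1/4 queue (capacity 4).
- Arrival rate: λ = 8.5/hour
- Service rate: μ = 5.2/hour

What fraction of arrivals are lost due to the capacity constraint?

ρ = λ/μ = 8.5/5.2 = 1.6346
P₀ = (1-ρ)/(1-ρ^(K+1)) = (1-1.6346)/(1-1.6346^5) = -0.6346/-10.6696 = 0.05948
P_K = P₀×ρ^K = 0.05948 × 1.6346^4 = 0.05948 × 7.1391 = 0.4246
Blocking probability = 42.46%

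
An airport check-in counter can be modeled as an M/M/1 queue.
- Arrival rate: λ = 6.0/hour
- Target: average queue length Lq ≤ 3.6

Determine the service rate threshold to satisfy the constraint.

For M/M/1: Lq = λ²/(μ(μ-λ))
Need Lq ≤ 3.6, i.e. μ(μ-λ) ≥ λ²/3.6
μ² - 6.0μ - 36.00/3.6 ≥ 0  →  μ² - 6.0μ - 10.0000 ≥ 0
Quadratic formula (positive root): μ = [λ + √(λ² + 4×10.0000)]/2
Discriminant: 36.00 + 4×10.0000 = 76.0000, √76.0000 = 8.7178
μ ≥ (6.0 + 8.7178)/2 = 7.3589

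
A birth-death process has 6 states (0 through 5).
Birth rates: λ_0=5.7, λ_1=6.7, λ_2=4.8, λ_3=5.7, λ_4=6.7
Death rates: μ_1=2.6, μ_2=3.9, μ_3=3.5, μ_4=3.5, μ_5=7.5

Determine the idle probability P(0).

Ratios P(n)/P(0) = (λ₀···λₙ₋₁)/(μ₁···μₙ):
P(1)/P(0) = (5.7)/(2.6) = 2.19231
P(2)/P(0) = (5.7×6.7)/(2.6×3.9) = 3.76627
P(3)/P(0) = (5.7×6.7×4.8)/(2.6×3.9×3.5) = 5.16517
P(4)/P(0) = (5.7×6.7×4.8×5.7)/(2.6×3.9×3.5×3.5) = 8.41185
P(5)/P(0) = (5.7×6.7×4.8×5.7×6.7)/(2.6×3.9×3.5×3.5×7.5) = 7.51459

Normalization: ∑ P(n) = 1
P(0) × (1.00000 + 2.19231 + 3.76627 + 5.16517 + 8.41185 + 7.51459) = 1
P(0) × 28.0502 = 1
P(0) = 1/28.0502 = 0.03565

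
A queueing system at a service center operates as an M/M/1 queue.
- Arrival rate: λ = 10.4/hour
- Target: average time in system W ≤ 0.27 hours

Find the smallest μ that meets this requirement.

For M/M/1: W = 1/(μ-λ)
Need W ≤ 0.27, so 1/(μ-λ) ≤ 0.27
μ - λ ≥ 1/0.27 = 3.7037
μ ≥ 10.4 + 3.7037 = 14.1037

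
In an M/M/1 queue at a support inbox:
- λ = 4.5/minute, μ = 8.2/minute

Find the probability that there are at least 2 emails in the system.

ρ = λ/μ = 4.5/8.2 = 0.5488
P(N ≥ n) = ρⁿ
P(N ≥ 2) = 0.5488^2
P(N ≥ 2) = 0.3012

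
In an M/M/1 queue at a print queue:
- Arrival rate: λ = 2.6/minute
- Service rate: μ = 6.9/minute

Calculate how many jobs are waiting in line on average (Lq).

ρ = λ/μ = 2.6/6.9 = 0.3768
For M/M/1: Lq = λ²/(μ(μ-λ))
Lq = 6.76/(6.9 × 4.30)
Lq = 0.2278 jobs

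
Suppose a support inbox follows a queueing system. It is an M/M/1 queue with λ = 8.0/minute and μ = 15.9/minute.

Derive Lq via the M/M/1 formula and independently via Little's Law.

Method 1 (direct): Lq = λ²/(μ(μ-λ)) = 64.00/(15.9 × 7.90) = 0.5095

Method 2 (Little's Law):
W = 1/(μ-λ) = 1/7.90 = 0.12658
Wq = W - 1/μ = 0.12658 - 0.062893 = 0.06369
Lq = λWq = 8.0 × 0.06369 = 0.5095 ✔ (matches Method 1)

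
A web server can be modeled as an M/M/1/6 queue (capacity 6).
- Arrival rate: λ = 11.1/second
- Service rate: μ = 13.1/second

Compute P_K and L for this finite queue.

ρ = λ/μ = 11.1/13.1 = 0.84733
P₀ = (1-ρ)/(1-ρ^(K+1)) = (1-0.84733)/(1-0.84733^7) = 0.15267/0.68641 = 0.2224
P_K = P₀×ρ^K = 0.22242 × 0.84733^6 = 0.22242 × 0.37010 = 0.08232
Blocking probability P_6 = 0.08232 (8.23%)
L = ρ[1 - (K+1)ρ^K + Kρ^(K+1)] / [(1-ρ)(1-ρ^(K+1))]
L = 0.84733 × (1 - 7×0.370097 + 6×0.313594) / ((1 - 0.84733) × (1 - 0.313594)) = 2.3520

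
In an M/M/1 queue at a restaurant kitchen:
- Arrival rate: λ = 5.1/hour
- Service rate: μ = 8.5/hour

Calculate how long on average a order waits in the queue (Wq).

First, compute utilization: ρ = λ/μ = 5.1/8.5 = 0.6000
For M/M/1: Wq = λ/(μ(μ-λ))
Wq = 5.1/(8.5 × (8.5-5.1))
Wq = 5.1/(8.5 × 3.40)
Wq = 0.1765 hours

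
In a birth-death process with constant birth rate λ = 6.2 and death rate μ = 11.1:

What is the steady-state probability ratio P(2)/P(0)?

For constant rates: P(n)/P(0) = (λ/μ)^n
P(2)/P(0) = (6.2/11.1)^2 = 0.5586^2 = 0.3120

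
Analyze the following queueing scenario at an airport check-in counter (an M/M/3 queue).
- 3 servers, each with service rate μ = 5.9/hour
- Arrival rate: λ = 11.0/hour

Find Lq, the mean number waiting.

Traffic intensity: ρ = λ/(cμ) = 11.0/(3×5.9) = 0.6215
Since ρ = 0.6215 < 1, system is stable.
Offered load a = λ/μ = cρ = 11.0/5.9 = 1.8644
P₀ = [ Σₙ₌₀^2 aⁿ/n! + a^3/(3!(1-ρ)) ]⁻¹
Σ = a^0/0! + a^1/1! + a^2/2! = 1.0000 + 1.8644 + 1.7380 = 4.6024
a^3/(3!(1-ρ)) = 6.48070/(6 × 0.378531) = 2.8534
P₀ = 1/(4.6024 + 2.8534) = 0.1341
Lq = P₀·a^3·ρ / (3!(1-ρ)²) = 0.13412 × 6.4807 × 0.62147 / (6 × 0.14329) = 0.6283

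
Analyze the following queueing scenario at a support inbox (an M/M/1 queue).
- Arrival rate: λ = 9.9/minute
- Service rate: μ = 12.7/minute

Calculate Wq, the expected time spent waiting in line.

First, compute utilization: ρ = λ/μ = 9.9/12.7 = 0.7795
For M/M/1: Wq = λ/(μ(μ-λ))
Wq = 9.9/(12.7 × (12.7-9.9))
Wq = 9.9/(12.7 × 2.80)
Wq = 0.2784 minutes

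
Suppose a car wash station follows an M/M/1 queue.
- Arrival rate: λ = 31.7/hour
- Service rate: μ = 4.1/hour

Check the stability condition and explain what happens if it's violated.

Stability requires ρ = λ/(cμ) < 1
ρ = 31.7/(1 × 4.1) = 31.7/4.10 = 7.7317
Since 7.7317 ≥ 1, the system is UNSTABLE.
Queue grows without bound. Need μ > λ = 31.7.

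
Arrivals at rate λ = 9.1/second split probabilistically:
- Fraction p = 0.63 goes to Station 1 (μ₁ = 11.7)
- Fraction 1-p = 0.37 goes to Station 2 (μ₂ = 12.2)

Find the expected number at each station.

Effective rates: λ₁ = 9.1×0.63 = 5.733, λ₂ = 9.1×0.37 = 3.367
Station 1: ρ₁ = 5.733/11.7 = 0.4900, L₁ = ρ₁/(1-ρ₁) = 0.4900/(1-0.4900) = 0.9608
Station 2: ρ₂ = 3.367/12.2 = 0.2760, L₂ = ρ₂/(1-ρ₂) = 0.2760/(1-0.2760) = 0.3812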